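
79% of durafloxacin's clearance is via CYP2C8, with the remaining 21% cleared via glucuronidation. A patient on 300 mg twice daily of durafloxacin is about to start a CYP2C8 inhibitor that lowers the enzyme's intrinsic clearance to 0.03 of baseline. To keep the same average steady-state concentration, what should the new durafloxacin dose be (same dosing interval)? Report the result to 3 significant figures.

70.1 mg

The CYP2C8 pathway (79% of clearance) falls to 0.03× activity: 0.79 × 0.03 = 0.0237.
Non-CYP routes (21%) are unchanged.
New clearance relative to baseline: 0.0237 + 0.21 = 0.2337.
Css,avg = (dose rate)/CL, so holding Css fixed requires dose ∝ CL: 300 × 0.2337 = 70.1 mg.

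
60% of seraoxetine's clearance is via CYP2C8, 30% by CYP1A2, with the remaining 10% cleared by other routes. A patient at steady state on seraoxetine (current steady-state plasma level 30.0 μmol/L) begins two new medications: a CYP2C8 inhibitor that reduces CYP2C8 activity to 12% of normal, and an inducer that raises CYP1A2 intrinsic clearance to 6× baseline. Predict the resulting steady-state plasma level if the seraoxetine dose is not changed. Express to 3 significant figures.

The CYP2C8 pathway (60% of clearance) drops to 0.12× activity: 0.6 × 0.12 = 0.072.
The CYP1A2 pathway (30% of clearance) increases to 6× activity: 0.3 × 6 = 1.8.
The remaining 10% of clearance is unaffected.
CL_new/CL_old = 0.072 + 1.8 + 0.1 = 1.972.
Dividing the baseline by the relative clearance: 30.0 / 1.972 = 15.2 μmol/L.

15.2 μmol/L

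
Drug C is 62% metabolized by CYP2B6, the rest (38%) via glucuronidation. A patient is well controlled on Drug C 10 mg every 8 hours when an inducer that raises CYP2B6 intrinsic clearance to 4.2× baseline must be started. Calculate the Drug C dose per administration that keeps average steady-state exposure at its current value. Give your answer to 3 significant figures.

29.8 mg

CYP2B6: 0.62 × 4.2 = 2.604
Other: 0.38 (unchanged)
Relative clearance = 2.604 + 0.38 = 2.984.
To maintain the same steady-state level, dose must scale with clearance: new dose = 10 × 2.984 = 29.8 mg.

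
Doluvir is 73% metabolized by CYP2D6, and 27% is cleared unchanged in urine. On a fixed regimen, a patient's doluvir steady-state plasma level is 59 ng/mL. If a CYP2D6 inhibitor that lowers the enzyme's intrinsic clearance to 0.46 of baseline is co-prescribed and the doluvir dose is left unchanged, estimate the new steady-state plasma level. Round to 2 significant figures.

97 ng/mL

The CYP2D6 pathway (73% of clearance) is reduced to 0.46× activity: 0.73 × 0.46 = 0.3358.
Non-CYP routes (27%) are unchanged.
CL_new/CL_old = 0.3358 + 0.27 = 0.6058.
New steady-state plasma level = baseline ÷ relative clearance = 59 / 0.6058 = 97 ng/mL.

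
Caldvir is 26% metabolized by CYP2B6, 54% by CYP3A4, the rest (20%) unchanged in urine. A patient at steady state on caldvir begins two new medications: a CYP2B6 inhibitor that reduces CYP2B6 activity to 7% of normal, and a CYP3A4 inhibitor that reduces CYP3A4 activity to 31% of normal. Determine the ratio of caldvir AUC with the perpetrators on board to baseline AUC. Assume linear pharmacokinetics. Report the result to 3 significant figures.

The CYP2B6 pathway (26% of clearance) falls to 0.07× activity: 0.26 × 0.07 = 0.0182.
The CYP3A4 pathway (54% of clearance) is reduced to 0.31× activity: 0.54 × 0.31 = 0.1674.
The remaining 20% of clearance is unaffected.
Relative clearance = 0.0182 + 0.1674 + 0.2 = 0.3856.
Net AUC ratio = 1 / 0.3856 = 2.59.

2.59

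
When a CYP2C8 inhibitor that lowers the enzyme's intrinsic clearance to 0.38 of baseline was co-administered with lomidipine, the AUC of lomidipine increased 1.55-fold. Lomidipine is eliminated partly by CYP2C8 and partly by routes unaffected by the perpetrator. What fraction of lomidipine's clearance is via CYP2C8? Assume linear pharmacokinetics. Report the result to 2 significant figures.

CL'/CL = 1 / 1.55 = 0.6452
0.38·fm + (1 − fm) = 0.6452
fm = (0.6452 − 1) / (0.38 − 1) = 0.57

0.57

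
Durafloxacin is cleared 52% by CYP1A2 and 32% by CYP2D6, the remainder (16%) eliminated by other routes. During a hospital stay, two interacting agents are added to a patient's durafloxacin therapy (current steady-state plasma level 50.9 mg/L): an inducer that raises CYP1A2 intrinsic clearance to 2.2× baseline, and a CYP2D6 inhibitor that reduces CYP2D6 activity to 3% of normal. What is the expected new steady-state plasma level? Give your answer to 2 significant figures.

The CYP1A2 pathway (52% of clearance) rises to 2.2× activity: 0.52 × 2.2 = 1.144.
The CYP2D6 pathway (32% of clearance) drops to 0.03× activity: 0.32 × 0.03 = 0.0096.
Non-CYP routes (16%) are unchanged.
CL_new/CL_old = 1.144 + 0.0096 + 0.16 = 1.3136.
Steady-state plasma level ∝ 1/CL: new value = 50.9 / 1.3136 = 39 mg/L.

39 mg/L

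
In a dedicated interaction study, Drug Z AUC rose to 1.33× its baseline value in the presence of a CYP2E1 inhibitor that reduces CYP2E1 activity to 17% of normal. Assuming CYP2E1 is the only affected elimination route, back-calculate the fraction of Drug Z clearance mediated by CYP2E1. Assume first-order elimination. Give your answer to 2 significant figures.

0.30

Call the CYP2E1 fraction fm. After the interaction, CL_new/CL_old = fm × 0.17 + (1 − fm).
AUC ratio = 1 / (new CL fraction), so new CL fraction = 1 / 1.33 = 0.7519.
fm × 0.17 + 1 − fm = 0.7519  ⇒  fm × (0.17 − 1) = −0.2481  ⇒  fm = 0.30.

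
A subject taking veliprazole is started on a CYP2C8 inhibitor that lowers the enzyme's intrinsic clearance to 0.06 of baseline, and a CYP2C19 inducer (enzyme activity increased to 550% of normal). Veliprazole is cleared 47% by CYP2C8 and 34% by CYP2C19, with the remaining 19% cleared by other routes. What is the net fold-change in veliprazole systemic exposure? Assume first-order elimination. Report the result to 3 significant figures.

0.479

CYP2C8: 0.47 × 0.06 = 0.0282
CYP2C19: 0.34 × 5.5 = 1.87
Other: 0.19 (unchanged)
New clearance relative to baseline: 0.0282 + 1.87 + 0.19 = 2.0882.
Net systemic exposure ratio = 1 / 2.0882 = 0.479.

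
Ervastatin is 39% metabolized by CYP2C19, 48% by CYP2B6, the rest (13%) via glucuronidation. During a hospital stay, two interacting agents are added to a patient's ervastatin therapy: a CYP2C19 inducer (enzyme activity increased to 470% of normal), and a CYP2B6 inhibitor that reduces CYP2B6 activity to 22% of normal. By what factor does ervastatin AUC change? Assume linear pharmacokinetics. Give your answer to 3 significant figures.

0.483

CYP2C19: 0.39 × 4.7 = 1.833
CYP2B6: 0.48 × 0.22 = 0.1056
Other: 0.13 (unchanged)
CL_new/CL_old = 1.833 + 0.1056 + 0.13 = 2.0686.
Because AUC varies inversely with clearance, the combined effect is 1 / 2.0686 = 0.483.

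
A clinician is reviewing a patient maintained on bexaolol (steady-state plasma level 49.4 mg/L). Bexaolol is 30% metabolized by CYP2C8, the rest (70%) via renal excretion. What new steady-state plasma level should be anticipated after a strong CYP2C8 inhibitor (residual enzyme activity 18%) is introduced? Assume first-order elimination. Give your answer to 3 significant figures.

CYP2C8: 0.3 × 0.18 = 0.054
Other: 0.7 (unchanged)
New clearance relative to baseline: 0.054 + 0.7 = 0.754.
Steady-state plasma level ∝ 1/CL, so new value = 49.4 / 0.754 = 65.5 mg/L.

65.5 mg/L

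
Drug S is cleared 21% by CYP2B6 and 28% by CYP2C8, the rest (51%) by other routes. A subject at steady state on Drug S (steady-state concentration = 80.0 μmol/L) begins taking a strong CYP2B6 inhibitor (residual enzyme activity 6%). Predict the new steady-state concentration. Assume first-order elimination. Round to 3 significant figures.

99.7 μmol/L

The CYP2B6 pathway (21% of clearance) drops to 0.06× activity: 0.21 × 0.06 = 0.0126.
CYP2C8 (28%) and the residual 51% are unaffected.
Relative clearance = 0.0126 + 0.28 + 0.51 = 0.8026.
Steady-state concentration ∝ 1/CL, so new value = 80.0 / 0.8026 = 99.7 μmol/L.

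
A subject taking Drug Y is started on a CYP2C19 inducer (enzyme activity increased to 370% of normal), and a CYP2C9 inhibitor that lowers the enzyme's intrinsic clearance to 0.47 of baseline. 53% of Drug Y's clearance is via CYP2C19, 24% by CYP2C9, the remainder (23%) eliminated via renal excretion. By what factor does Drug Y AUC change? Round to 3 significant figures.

The CYP2C19 pathway (53% of clearance) is boosted to 3.7× activity: 0.53 × 3.7 = 1.961.
The CYP2C9 pathway (24% of clearance) falls to 0.47× activity: 0.24 × 0.47 = 0.1128.
Non-CYP routes (23%) are unchanged.
CL_new/CL_old = 1.961 + 0.1128 + 0.23 = 2.3038.
Net AUC ratio = 1 / 2.3038 = 0.434.

0.434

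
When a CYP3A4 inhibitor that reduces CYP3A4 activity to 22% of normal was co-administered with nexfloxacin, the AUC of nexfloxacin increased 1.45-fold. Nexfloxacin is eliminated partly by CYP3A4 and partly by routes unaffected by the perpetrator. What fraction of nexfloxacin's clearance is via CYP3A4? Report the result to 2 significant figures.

Write x for the fraction cleared via CYP3A4. The observed AUC change means clearance fell to 1/1.45 = 0.6897 of baseline.
Setting x·0.22 + (1 − x) = 0.6897 and solving: x = (0.6897 − 1)/(0.22 − 1) = 0.40.

0.40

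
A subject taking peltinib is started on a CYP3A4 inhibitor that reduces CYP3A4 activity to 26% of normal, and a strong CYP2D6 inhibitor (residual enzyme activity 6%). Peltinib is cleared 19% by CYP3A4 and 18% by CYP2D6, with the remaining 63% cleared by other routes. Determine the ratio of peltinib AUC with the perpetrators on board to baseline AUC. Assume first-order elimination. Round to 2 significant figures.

1.4

The CYP3A4 pathway (19% of clearance) is reduced to 0.26× activity: 0.19 × 0.26 = 0.0494.
The CYP2D6 pathway (18% of clearance) is reduced to 0.06× activity: 0.18 × 0.06 = 0.0108.
Non-CYP routes (63%) are unchanged.
Relative clearance = 0.0494 + 0.0108 + 0.63 = 0.6902.
Because AUC varies inversely with clearance, the combined effect is 1 / 0.6902 = 1.4.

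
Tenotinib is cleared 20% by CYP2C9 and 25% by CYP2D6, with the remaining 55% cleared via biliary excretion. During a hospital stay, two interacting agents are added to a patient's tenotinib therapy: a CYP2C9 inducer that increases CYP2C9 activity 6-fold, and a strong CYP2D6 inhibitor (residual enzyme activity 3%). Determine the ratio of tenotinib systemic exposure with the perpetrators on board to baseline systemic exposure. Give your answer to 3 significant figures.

0.569

The CYP2C9 pathway (20% of clearance) increases to 6× activity: 0.2 × 6 = 1.2.
The CYP2D6 pathway (25% of clearance) is reduced to 0.03× activity: 0.25 × 0.03 = 0.0075.
Non-CYP routes (55%) are unchanged.
Relative clearance = 1.2 + 0.0075 + 0.55 = 1.7575.
Because systemic exposure varies inversely with clearance, the combined effect is 1 / 1.7575 = 0.569.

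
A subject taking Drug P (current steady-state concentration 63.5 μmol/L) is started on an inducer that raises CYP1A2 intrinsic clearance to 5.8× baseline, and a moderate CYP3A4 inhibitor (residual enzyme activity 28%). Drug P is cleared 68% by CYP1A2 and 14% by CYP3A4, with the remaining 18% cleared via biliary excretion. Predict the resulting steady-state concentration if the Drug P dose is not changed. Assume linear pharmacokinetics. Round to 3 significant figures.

The CYP1A2 pathway (68% of clearance) increases to 5.8× activity: 0.68 × 5.8 = 3.944.
The CYP3A4 pathway (14% of clearance) drops to 0.28× activity: 0.14 × 0.28 = 0.0392.
The remaining 18% of clearance is unaffected.
Relative clearance = 3.944 + 0.0392 + 0.18 = 4.1632.
Dividing the baseline by the relative clearance: 63.5 / 4.1632 = 15.3 μmol/L.

15.3 μmol/L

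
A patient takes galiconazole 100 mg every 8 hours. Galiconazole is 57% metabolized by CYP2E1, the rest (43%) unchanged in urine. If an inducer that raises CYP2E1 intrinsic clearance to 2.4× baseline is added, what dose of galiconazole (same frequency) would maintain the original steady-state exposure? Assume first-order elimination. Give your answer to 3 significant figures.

The CYP2E1 pathway (57% of clearance) is boosted to 2.4× activity: 0.57 × 2.4 = 1.368.
The remaining 43% of clearance is unaffected.
CL_new/CL_old = 1.368 + 0.43 = 1.798.
Css,avg = (dose rate)/CL, so holding Css fixed requires dose ∝ CL: 100 × 1.798 = 180 mg.

180 mg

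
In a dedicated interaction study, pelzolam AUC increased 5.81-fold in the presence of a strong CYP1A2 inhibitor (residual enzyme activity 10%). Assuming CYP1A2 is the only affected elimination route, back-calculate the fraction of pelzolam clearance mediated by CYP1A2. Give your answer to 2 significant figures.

0.92

Write x for the fraction cleared via CYP1A2. The observed AUC change means clearance fell to 1/5.81 = 0.1721 of baseline.
Setting x·0.1 + (1 − x) = 0.1721 and solving: x = (0.1721 − 1)/(0.1 − 1) = 0.92.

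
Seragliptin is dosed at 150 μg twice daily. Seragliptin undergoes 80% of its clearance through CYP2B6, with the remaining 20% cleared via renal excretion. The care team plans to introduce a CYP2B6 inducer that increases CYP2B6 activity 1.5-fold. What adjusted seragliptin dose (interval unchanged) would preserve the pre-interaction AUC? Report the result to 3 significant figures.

The CYP2B6 pathway (80% of clearance) rises to 1.5× activity: 0.8 × 1.5 = 1.2.
Non-CYP routes (20%) are unchanged.
New clearance relative to baseline: 1.2 + 0.2 = 1.4.
To maintain the same steady-state level, dose must scale with clearance: new dose = 150 × 1.4 = 210 μg.

210 μg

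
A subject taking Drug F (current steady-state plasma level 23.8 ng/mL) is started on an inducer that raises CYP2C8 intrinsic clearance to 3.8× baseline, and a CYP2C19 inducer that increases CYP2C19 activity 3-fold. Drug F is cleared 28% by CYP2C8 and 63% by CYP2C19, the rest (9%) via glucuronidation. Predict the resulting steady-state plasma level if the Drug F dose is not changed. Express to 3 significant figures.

CYP2C8: 0.28 × 3.8 = 1.064
CYP2C19: 0.63 × 3 = 1.89
Other: 0.09 (unchanged)
New clearance relative to baseline: 1.064 + 1.89 + 0.09 = 3.044.
Steady-state plasma level ∝ 1/CL: new value = 23.8 / 3.044 = 7.82 ng/mL.

7.82 ng/mL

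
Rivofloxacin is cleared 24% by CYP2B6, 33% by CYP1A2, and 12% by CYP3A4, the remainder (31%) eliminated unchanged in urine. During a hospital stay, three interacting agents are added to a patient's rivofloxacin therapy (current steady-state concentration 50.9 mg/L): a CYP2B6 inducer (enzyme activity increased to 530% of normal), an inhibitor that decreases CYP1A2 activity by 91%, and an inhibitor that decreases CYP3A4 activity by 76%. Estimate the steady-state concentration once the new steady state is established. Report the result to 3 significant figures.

31.0 mg/L

The CYP2B6 pathway (24% of clearance) increases to 5.3× activity: 0.24 × 5.3 = 1.272.
The CYP1A2 pathway (33% of clearance) is reduced to 0.09× activity: 0.33 × 0.09 = 0.0297.
The CYP3A4 pathway (12% of clearance) drops to 0.24× activity: 0.12 × 0.24 = 0.0288.
The remaining 31% of clearance is unaffected.
New clearance relative to baseline: 1.272 + 0.0297 + 0.0288 + 0.31 = 1.6405.
Dividing the baseline by the relative clearance: 50.9 / 1.6405 = 31.0 mg/L.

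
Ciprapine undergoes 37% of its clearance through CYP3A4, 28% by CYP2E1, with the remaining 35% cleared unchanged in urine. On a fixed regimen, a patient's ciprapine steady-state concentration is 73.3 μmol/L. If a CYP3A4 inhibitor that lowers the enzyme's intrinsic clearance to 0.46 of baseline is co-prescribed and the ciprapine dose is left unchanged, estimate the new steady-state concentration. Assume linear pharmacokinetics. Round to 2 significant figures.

The CYP3A4 pathway (37% of clearance) drops to 0.46× activity: 0.37 × 0.46 = 0.1702.
CYP2E1 (28%) and the residual 35% are unaffected.
CL_new/CL_old = 0.1702 + 0.28 + 0.35 = 0.8002.
With dosing unchanged, steady-state concentration scales as 1/CL: 73.3 / 0.8002 = 92 μmol/L.

92 μmol/L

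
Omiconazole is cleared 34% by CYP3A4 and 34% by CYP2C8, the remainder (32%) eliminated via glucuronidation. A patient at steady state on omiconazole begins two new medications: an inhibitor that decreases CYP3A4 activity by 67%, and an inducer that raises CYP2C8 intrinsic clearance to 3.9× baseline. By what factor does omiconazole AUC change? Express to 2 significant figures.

0.57

CYP3A4: 0.34 × 0.33 = 0.1122
CYP2C8: 0.34 × 3.9 = 1.326
Other: 0.32 (unchanged)
Relative clearance = 0.1122 + 1.326 + 0.32 = 1.7582.
Net AUC ratio = 1 / 1.7582 = 0.57.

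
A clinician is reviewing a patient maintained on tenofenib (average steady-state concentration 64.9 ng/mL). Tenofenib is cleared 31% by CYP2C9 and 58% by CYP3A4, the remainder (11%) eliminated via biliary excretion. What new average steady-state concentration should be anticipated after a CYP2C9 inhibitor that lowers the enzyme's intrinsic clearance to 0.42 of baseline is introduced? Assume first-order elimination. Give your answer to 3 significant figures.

79.1 ng/mL

The CYP2C9 pathway (31% of clearance) is reduced to 0.42× activity: 0.31 × 0.42 = 0.1302.
CYP3A4 (58%) and the residual 11% are unaffected.
CL_new/CL_old = 0.1302 + 0.58 + 0.11 = 0.8202.
With dosing unchanged, average steady-state concentration scales as 1/CL: 64.9 / 0.8202 = 79.1 ng/mL.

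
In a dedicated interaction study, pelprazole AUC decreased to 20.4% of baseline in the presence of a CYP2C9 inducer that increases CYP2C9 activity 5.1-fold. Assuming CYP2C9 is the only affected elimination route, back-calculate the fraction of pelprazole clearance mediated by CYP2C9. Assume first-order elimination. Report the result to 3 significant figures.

Call the CYP2C9 fraction fm. After the interaction, CL_new/CL_old = fm × 5.1 + (1 − fm).
AUC ratio = 1 / (new CL fraction), so new CL fraction = 1 / 0.204 = 4.902.
fm × 5.1 + 1 − fm = 4.902  ⇒  fm × (5.1 − 1) = 3.902  ⇒  fm = 0.952.

0.952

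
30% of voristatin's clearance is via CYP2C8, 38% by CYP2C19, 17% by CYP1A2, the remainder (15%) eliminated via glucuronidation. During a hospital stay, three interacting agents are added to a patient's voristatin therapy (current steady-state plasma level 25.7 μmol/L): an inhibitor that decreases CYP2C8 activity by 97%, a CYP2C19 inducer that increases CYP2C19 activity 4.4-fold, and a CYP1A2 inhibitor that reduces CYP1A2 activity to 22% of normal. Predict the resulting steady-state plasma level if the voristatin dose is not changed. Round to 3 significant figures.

13.8 μmol/L

The CYP2C8 pathway (30% of clearance) is reduced to 0.03× activity: 0.3 × 0.03 = 0.009.
The CYP2C19 pathway (38% of clearance) rises to 4.4× activity: 0.38 × 4.4 = 1.672.
The CYP1A2 pathway (17% of clearance) is reduced to 0.22× activity: 0.17 × 0.22 = 0.0374.
The remaining 15% of clearance is unaffected.
CL_new/CL_old = 0.009 + 1.672 + 0.0374 + 0.15 = 1.8684.
New steady-state plasma level = 25.7 / 1.8684 = 13.8 μmol/L (concentration scales inversely with clearance).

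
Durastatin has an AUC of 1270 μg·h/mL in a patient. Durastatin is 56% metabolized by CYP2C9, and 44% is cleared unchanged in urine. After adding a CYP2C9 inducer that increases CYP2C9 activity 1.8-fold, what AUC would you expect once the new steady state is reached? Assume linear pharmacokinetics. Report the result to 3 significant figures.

The CYP2C9 pathway (56% of clearance) is boosted to 1.8× activity: 0.56 × 1.8 = 1.008.
Non-CYP routes (44%) are unchanged.
New clearance relative to baseline: 1.008 + 0.44 = 1.448.
With dosing unchanged, AUC scales as 1/CL: 1270 / 1.448 = 877 μg·h/mL.

877 μg·h/mL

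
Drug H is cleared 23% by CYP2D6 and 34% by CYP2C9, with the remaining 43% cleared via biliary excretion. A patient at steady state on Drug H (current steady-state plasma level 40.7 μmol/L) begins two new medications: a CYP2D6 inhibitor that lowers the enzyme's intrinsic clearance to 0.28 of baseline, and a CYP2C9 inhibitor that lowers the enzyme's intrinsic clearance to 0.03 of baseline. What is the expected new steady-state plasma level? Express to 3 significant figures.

80.7 μmol/L

The CYP2D6 pathway (23% of clearance) falls to 0.28× activity: 0.23 × 0.28 = 0.0644.
The CYP2C9 pathway (34% of clearance) drops to 0.03× activity: 0.34 × 0.03 = 0.0102.
Non-CYP routes (43%) are unchanged.
Relative clearance = 0.0644 + 0.0102 + 0.43 = 0.5046.
New steady-state plasma level = 40.7 / 0.5046 = 80.7 μmol/L (concentration scales inversely with clearance).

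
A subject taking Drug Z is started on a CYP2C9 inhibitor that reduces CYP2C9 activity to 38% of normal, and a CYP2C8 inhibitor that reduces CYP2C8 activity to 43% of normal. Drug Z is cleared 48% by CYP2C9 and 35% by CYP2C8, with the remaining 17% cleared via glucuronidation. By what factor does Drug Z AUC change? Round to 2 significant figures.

The CYP2C9 pathway (48% of clearance) is reduced to 0.38× activity: 0.48 × 0.38 = 0.1824.
The CYP2C8 pathway (35% of clearance) falls to 0.43× activity: 0.35 × 0.43 = 0.1505.
The remaining 17% of clearance is unaffected.
Relative clearance = 0.1824 + 0.1505 + 0.17 = 0.5029.
Net AUC ratio = 1 / 0.5029 = 2.0.

2.0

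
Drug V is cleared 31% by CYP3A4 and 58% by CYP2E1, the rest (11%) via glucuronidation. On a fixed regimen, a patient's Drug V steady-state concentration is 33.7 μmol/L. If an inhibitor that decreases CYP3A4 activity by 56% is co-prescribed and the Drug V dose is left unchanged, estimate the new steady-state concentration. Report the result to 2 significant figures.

41 μmol/L

The CYP3A4 pathway (31% of clearance) falls to 0.44× activity: 0.31 × 0.44 = 0.1364.
CYP2E1 (58%) and the residual 11% are unaffected.
New clearance relative to baseline: 0.1364 + 0.58 + 0.11 = 0.8264.
With dosing unchanged, steady-state concentration scales as 1/CL: 33.7 / 0.8264 = 41 μmol/L.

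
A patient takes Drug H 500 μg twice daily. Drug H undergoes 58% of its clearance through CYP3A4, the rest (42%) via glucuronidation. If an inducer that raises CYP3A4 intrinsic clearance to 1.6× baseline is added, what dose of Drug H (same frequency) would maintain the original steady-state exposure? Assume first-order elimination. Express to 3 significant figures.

674 μg

The CYP3A4 pathway (58% of clearance) increases to 1.6× activity: 0.58 × 1.6 = 0.928.
The remaining 42% of clearance is unaffected.
Relative clearance = 0.928 + 0.42 = 1.348.
Css,avg = (dose rate)/CL, so holding Css fixed requires dose ∝ CL: 500 × 1.348 = 674 μg.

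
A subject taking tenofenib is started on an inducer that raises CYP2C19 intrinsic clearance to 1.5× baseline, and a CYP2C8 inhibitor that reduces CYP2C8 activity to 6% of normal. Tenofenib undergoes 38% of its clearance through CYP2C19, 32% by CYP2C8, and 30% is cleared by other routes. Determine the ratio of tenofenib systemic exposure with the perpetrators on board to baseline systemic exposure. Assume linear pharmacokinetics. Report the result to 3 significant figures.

The CYP2C19 pathway (38% of clearance) increases to 1.5× activity: 0.38 × 1.5 = 0.57.
The CYP2C8 pathway (32% of clearance) falls to 0.06× activity: 0.32 × 0.06 = 0.0192.
Non-CYP routes (30%) are unchanged.
CL_new/CL_old = 0.57 + 0.0192 + 0.3 = 0.8892.
Because systemic exposure varies inversely with clearance, the combined effect is 1 / 0.8892 = 1.12.

1.12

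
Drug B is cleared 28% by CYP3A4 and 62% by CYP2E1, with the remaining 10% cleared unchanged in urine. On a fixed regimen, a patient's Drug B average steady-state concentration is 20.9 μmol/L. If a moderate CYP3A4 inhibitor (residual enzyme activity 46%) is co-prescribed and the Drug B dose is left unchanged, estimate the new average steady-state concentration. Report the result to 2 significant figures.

CYP3A4: 0.28 × 0.46 = 0.1288
CYP2E1: 0.62 (unchanged)
Other: 0.1 (unchanged)
Relative clearance = 0.1288 + 0.62 + 0.1 = 0.8488.
New average steady-state concentration = baseline ÷ relative clearance = 20.9 / 0.8488 = 25 μmol/L.

25 μmol/L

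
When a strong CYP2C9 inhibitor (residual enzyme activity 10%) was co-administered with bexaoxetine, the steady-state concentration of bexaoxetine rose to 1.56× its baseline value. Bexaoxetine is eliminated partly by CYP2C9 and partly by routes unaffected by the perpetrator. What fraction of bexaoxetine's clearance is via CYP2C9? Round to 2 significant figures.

Let fm be the CYP2C9 fraction. New clearance relative to baseline = fm × 0.1 + (1 − fm).
Steady-state concentration ratio = 1 / (new CL fraction), so new CL fraction = 1 / 1.56 = 0.641.
fm × 0.1 + 1 − fm = 0.641  ⇒  fm × (0.1 − 1) = −0.359  ⇒  fm = 0.40.

0.40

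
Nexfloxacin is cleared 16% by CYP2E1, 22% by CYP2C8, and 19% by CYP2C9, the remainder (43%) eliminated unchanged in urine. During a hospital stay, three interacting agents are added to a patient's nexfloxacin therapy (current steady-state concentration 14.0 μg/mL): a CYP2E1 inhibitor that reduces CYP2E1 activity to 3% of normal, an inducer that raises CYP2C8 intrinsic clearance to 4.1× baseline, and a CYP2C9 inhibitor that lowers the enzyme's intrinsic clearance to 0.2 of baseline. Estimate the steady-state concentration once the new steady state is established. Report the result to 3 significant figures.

10.2 μg/mL

The CYP2E1 pathway (16% of clearance) falls to 0.03× activity: 0.16 × 0.03 = 0.0048.
The CYP2C8 pathway (22% of clearance) is boosted to 4.1× activity: 0.22 × 4.1 = 0.902.
The CYP2C9 pathway (19% of clearance) drops to 0.2× activity: 0.19 × 0.2 = 0.038.
The remaining 43% of clearance is unaffected.
Relative clearance = 0.0048 + 0.902 + 0.038 + 0.43 = 1.3748.
Dividing the baseline by the relative clearance: 14.0 / 1.3748 = 10.2 μg/mL.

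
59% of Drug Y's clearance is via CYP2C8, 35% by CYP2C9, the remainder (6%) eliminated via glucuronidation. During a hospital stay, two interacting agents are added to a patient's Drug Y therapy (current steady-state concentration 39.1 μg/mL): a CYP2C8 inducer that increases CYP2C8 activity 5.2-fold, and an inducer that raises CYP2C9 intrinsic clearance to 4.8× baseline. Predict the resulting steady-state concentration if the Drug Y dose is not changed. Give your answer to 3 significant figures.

8.13 μg/mL

The CYP2C8 pathway (59% of clearance) rises to 5.2× activity: 0.59 × 5.2 = 3.068.
The CYP2C9 pathway (35% of clearance) is boosted to 4.8× activity: 0.35 × 4.8 = 1.68.
Non-CYP routes (6%) are unchanged.
Relative clearance = 3.068 + 1.68 + 0.06 = 4.808.
New steady-state concentration = 39.1 / 4.808 = 8.13 μg/mL (concentration scales inversely with clearance).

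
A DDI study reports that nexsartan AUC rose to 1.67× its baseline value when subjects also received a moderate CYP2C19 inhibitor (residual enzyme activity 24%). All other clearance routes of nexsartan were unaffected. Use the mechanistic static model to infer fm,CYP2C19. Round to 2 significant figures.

0.53

Write x for the fraction cleared via CYP2C19. The observed AUC change means clearance fell to 1/1.67 = 0.5988 of baseline.
Setting x·0.24 + (1 − x) = 0.5988 and solving: x = (0.5988 − 1)/(0.24 − 1) = 0.53.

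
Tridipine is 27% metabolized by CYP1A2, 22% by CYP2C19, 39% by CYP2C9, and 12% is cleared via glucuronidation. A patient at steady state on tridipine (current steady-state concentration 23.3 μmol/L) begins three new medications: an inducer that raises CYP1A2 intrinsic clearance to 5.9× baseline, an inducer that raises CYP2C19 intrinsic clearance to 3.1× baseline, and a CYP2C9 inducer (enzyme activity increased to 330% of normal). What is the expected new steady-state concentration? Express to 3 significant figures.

The CYP1A2 pathway (27% of clearance) increases to 5.9× activity: 0.27 × 5.9 = 1.593.
The CYP2C19 pathway (22% of clearance) is boosted to 3.1× activity: 0.22 × 3.1 = 0.682.
The CYP2C9 pathway (39% of clearance) rises to 3.3× activity: 0.39 × 3.3 = 1.287.
The remaining 12% of clearance is unaffected.
CL_new/CL_old = 1.593 + 0.682 + 1.287 + 0.12 = 3.682.
New steady-state concentration = 23.3 / 3.682 = 6.33 μmol/L (concentration scales inversely with clearance).

6.33 μmol/L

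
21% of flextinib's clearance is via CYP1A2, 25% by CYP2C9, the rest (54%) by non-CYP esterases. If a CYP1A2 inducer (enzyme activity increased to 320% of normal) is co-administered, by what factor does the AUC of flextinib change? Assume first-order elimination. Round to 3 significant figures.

0.684

The CYP1A2 pathway (21% of clearance) rises to 3.2× activity: 0.21 × 3.2 = 0.672.
CYP2C9 (25%) and the residual 54% are unaffected.
Relative clearance = 0.672 + 0.25 + 0.54 = 1.462.
AUC is inversely proportional to clearance, so the fold-change is 1 / 1.462 = 0.684.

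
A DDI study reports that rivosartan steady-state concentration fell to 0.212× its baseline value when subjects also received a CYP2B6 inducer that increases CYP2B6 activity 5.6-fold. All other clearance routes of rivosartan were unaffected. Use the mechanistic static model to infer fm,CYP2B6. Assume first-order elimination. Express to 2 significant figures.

Call the CYP2B6 fraction fm. After the interaction, CL_new/CL_old = fm × 5.6 + (1 − fm).
Steady-state concentration ratio = 1 / (new CL fraction), so new CL fraction = 1 / 0.212 = 4.717.
fm × 5.6 + 1 − fm = 4.717  ⇒  fm × (5.6 − 1) = 3.717  ⇒  fm = 0.81.

0.81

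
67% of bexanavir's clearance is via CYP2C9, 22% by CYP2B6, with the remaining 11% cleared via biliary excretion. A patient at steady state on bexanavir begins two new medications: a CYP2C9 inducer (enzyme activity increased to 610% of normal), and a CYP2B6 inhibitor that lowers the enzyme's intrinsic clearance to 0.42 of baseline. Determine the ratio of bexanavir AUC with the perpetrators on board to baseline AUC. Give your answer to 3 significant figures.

The CYP2C9 pathway (67% of clearance) increases to 6.1× activity: 0.67 × 6.1 = 4.087.
The CYP2B6 pathway (22% of clearance) is reduced to 0.42× activity: 0.22 × 0.42 = 0.0924.
Non-CYP routes (11%) are unchanged.
Relative clearance = 4.087 + 0.0924 + 0.11 = 4.2894.
Because AUC varies inversely with clearance, the combined effect is 1 / 4.2894 = 0.233.

0.233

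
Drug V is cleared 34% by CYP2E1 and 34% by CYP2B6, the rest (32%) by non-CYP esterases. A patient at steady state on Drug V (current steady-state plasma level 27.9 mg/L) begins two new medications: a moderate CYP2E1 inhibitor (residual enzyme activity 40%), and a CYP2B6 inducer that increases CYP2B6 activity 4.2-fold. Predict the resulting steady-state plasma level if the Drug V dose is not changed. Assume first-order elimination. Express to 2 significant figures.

CYP2E1: 0.34 × 0.4 = 0.136
CYP2B6: 0.34 × 4.2 = 1.428
Other: 0.32 (unchanged)
New clearance relative to baseline: 0.136 + 1.428 + 0.32 = 1.884.
Steady-state plasma level ∝ 1/CL: new value = 27.9 / 1.884 = 15 mg/L.

15 mg/L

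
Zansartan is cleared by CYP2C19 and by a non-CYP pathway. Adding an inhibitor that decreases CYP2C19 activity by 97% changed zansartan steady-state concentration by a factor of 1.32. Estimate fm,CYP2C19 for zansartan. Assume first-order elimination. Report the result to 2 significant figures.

Write x for the fraction cleared via CYP2C19. The observed steady-state concentration change means clearance fell to 1/1.32 = 0.7576 of baseline.
Only the CYP2C19 route changed, so 0.7576 = x·0.03 + (1 − x), giving x = 0.25.

0.25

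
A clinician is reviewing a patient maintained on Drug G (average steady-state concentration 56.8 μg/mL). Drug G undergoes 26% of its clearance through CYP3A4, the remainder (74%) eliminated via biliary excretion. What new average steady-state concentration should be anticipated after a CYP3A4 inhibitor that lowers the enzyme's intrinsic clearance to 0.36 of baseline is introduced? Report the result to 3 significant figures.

68.1 μg/mL

CYP3A4: 0.26 × 0.36 = 0.0936
Other: 0.74 (unchanged)
New clearance relative to baseline: 0.0936 + 0.74 = 0.8336.
Average steady-state concentration ∝ 1/CL, so new value = 56.8 / 0.8336 = 68.1 μg/mL.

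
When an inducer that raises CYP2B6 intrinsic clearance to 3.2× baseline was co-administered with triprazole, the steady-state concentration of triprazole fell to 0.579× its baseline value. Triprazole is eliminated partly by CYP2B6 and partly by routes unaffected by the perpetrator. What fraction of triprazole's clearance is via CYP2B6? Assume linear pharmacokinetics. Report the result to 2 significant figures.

0.33

Write x for the fraction cleared via CYP2B6. The observed steady-state concentration change means clearance rose to 1/0.579 = 1.727 of baseline.
Only the CYP2B6 route changed, so 1.727 = x·3.2 + (1 − x), giving x = 0.33.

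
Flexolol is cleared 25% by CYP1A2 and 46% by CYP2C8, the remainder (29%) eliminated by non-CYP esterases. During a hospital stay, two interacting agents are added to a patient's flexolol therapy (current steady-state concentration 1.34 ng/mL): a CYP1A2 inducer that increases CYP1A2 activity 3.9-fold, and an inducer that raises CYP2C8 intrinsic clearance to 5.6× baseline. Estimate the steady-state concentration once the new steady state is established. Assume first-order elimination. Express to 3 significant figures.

The CYP1A2 pathway (25% of clearance) rises to 3.9× activity: 0.25 × 3.9 = 0.975.
The CYP2C8 pathway (46% of clearance) is boosted to 5.6× activity: 0.46 × 5.6 = 2.576.
The remaining 29% of clearance is unaffected.
CL_new/CL_old = 0.975 + 2.576 + 0.29 = 3.841.
Steady-state concentration ∝ 1/CL: new value = 1.34 / 3.841 = 0.349 ng/mL.

0.349 ng/mL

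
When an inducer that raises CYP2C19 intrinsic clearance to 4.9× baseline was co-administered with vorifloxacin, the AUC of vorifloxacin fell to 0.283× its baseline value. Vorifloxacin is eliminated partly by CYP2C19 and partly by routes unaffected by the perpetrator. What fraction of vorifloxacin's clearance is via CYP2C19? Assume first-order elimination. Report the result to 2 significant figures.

Let fm be the CYP2C19 fraction. New clearance relative to baseline = fm × 4.9 + (1 − fm).
AUC ratio = 1 / (new CL fraction), so new CL fraction = 1 / 0.283 = 3.534.
fm × 4.9 + 1 − fm = 3.534  ⇒  fm × (4.9 − 1) = 2.534  ⇒  fm = 0.65.

0.65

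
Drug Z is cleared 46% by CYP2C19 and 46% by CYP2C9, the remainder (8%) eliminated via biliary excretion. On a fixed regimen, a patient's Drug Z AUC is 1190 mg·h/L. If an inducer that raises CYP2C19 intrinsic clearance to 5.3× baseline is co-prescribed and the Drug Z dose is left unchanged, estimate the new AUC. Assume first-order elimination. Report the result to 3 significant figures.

The CYP2C19 pathway (46% of clearance) rises to 5.3× activity: 0.46 × 5.3 = 2.438.
CYP2C9 (46%) and the residual 8% are unaffected.
New clearance relative to baseline: 2.438 + 0.46 + 0.08 = 2.978.
With dosing unchanged, AUC scales as 1/CL: 1190 / 2.978 = 400 mg·h/L.

400 mg·h/L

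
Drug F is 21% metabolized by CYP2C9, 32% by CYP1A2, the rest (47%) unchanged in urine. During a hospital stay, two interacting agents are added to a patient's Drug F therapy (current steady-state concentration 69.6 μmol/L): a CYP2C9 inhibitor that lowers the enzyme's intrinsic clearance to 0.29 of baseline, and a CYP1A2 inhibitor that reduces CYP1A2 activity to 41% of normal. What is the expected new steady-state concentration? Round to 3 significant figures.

105 μmol/L

The CYP2C9 pathway (21% of clearance) drops to 0.29× activity: 0.21 × 0.29 = 0.0609.
The CYP1A2 pathway (32% of clearance) drops to 0.41× activity: 0.32 × 0.41 = 0.1312.
Non-CYP routes (47%) are unchanged.
New clearance relative to baseline: 0.0609 + 0.1312 + 0.47 = 0.6621.
Steady-state concentration ∝ 1/CL: new value = 69.6 / 0.6621 = 105 μmol/L.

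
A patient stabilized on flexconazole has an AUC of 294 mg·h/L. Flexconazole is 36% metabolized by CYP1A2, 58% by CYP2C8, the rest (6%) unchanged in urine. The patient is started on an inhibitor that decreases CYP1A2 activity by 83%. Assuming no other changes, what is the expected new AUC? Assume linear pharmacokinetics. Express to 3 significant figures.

419 mg·h/L

The CYP1A2 pathway (36% of clearance) is reduced to 0.17× activity: 0.36 × 0.17 = 0.0612.
CYP2C8 (58%) and the residual 6% are unaffected.
CL_new/CL_old = 0.0612 + 0.58 + 0.06 = 0.7012.
AUC ∝ 1/CL, so new value = 294 / 0.7012 = 419 mg·h/L.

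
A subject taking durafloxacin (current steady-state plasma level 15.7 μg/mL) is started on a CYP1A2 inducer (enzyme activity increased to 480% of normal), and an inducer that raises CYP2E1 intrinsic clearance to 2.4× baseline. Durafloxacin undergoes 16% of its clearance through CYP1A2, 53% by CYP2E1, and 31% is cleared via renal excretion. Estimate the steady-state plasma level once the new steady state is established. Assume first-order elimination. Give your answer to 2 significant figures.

6.7 μg/mL

The CYP1A2 pathway (16% of clearance) increases to 4.8× activity: 0.16 × 4.8 = 0.768.
The CYP2E1 pathway (53% of clearance) rises to 2.4× activity: 0.53 × 2.4 = 1.272.
Non-CYP routes (31%) are unchanged.
CL_new/CL_old = 0.768 + 1.272 + 0.31 = 2.35.
Dividing the baseline by the relative clearance: 15.7 / 2.35 = 6.7 μg/mL.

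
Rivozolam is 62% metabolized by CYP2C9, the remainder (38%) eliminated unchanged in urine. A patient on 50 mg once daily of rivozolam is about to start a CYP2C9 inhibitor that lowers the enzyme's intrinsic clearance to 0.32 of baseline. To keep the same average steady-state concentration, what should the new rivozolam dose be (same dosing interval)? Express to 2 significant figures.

CYP2C9: 0.62 × 0.32 = 0.1984
Other: 0.38 (unchanged)
New clearance relative to baseline: 0.1984 + 0.38 = 0.5784.
Css,avg = (dose rate)/CL, so holding Css fixed requires dose ∝ CL: 50 × 0.5784 = 29 mg.

29 mg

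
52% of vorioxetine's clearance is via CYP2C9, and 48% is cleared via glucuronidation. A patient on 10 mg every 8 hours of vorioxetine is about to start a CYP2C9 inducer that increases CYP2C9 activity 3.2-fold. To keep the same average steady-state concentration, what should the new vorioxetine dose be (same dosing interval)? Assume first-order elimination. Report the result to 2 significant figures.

21 mg

The CYP2C9 pathway (52% of clearance) rises to 3.2× activity: 0.52 × 3.2 = 1.664.
The remaining 48% of clearance is unaffected.
CL_new/CL_old = 1.664 + 0.48 = 2.144.
To maintain the same steady-state level, dose must scale with clearance: new dose = 10 × 2.144 = 21 mg.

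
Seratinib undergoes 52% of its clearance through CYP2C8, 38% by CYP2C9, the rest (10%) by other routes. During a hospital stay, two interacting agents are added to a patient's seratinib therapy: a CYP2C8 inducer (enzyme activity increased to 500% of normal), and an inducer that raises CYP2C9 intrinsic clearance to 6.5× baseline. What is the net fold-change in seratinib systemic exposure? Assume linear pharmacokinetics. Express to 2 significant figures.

0.19

CYP2C8: 0.52 × 5 = 2.6
CYP2C9: 0.38 × 6.5 = 2.47
Other: 0.1 (unchanged)
CL_new/CL_old = 2.6 + 2.47 + 0.1 = 5.17.
Systemic exposure ∝ 1/CL: fold-change = 1 / 5.17 = 0.19.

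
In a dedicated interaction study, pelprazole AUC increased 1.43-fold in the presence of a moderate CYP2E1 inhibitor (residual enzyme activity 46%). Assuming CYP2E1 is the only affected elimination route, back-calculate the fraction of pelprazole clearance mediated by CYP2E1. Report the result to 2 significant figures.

0.56

Call the CYP2E1 fraction fm. After the interaction, CL_new/CL_old = fm × 0.46 + (1 − fm).
AUC ratio = 1 / (new CL fraction), so new CL fraction = 1 / 1.43 = 0.6993.
fm × 0.46 + 1 − fm = 0.6993  ⇒  fm × (0.46 − 1) = −0.3007  ⇒  fm = 0.56.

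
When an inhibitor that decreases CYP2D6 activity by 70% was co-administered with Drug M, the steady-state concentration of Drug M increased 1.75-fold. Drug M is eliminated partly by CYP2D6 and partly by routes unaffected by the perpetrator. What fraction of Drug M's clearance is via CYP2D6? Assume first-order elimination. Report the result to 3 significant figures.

0.612

CL'/CL = 1 / 1.75 = 0.5714
0.3·fm + (1 − fm) = 0.5714
fm = (0.5714 − 1) / (0.3 − 1) = 0.612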